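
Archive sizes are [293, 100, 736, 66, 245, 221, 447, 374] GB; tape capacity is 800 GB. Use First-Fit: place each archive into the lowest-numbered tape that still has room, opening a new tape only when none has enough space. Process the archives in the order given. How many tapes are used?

4

tape 1: place 293 GB, 507 GB left
tape 1: place 100 GB, 407 GB left
tape 2: place 736 GB, 64 GB left
tape 1: place 66 GB, 341 GB left
tape 1: place 245 GB, 96 GB left
tape 3: place 221 GB, 579 GB left
tape 3: place 447 GB, 132 GB left
tape 4: place 374 GB, 426 GB left
Final tapes: [293,100,66,245] [736] [221,447] [374].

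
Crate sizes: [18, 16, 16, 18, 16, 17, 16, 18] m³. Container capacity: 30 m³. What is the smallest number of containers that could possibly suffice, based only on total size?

5 containers

Total size = 18 + 16 + 16 + 18 + 16 + 17 + 16 + 18 = 135 m³.
⌈135 / 30⌉ = 5.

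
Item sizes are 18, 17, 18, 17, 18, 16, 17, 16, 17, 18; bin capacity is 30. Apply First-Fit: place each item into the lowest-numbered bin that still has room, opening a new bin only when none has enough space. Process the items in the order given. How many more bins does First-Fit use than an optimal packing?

First-Fit: [18] [17] [18] [17] [18] [16] [17] [16] [17] [18] → 10 bins.
10 items exceed 15 (half the capacity), and no two of those can share a bin, so at least 10 bins are needed.
So 10 is already optimal.

0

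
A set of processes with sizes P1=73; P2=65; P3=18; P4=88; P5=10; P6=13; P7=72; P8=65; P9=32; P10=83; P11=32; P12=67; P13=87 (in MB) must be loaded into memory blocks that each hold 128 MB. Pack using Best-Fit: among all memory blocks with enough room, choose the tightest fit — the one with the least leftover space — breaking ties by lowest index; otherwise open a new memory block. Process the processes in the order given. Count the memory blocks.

8 memory blocks

Put P1 (73 MB) in memory block 1; 55 MB remain.
Put P2 (65 MB) in memory block 2; 63 MB remain.
Put P3 (18 MB) in memory block 1; 37 MB remain.
Put P4 (88 MB) in memory block 3; 40 MB remain.
Put P5 (10 MB) in memory block 1; 27 MB remain.
Put P6 (13 MB) in memory block 1; 14 MB remain.
Put P7 (72 MB) in memory block 4; 56 MB remain.
Put P8 (65 MB) in memory block 5; 63 MB remain.
Put P9 (32 MB) in memory block 3; 8 MB remain.
Put P10 (83 MB) in memory block 6; 45 MB remain.
Put P11 (32 MB) in memory block 6; 13 MB remain.
Put P12 (67 MB) in memory block 7; 61 MB remain.
Put P13 (87 MB) in memory block 8; 41 MB remain.
Final memory blocks: [73,18,10,13] [65] [88,32] [72] [65] [83,32] [67] [87].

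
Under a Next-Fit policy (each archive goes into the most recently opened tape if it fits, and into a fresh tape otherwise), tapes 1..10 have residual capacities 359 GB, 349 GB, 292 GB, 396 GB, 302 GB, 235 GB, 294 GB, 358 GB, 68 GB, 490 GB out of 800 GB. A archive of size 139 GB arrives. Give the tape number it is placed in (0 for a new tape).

Next-Fit only looks at tape 10, which has 490 GB free.
139 GB fits there.

10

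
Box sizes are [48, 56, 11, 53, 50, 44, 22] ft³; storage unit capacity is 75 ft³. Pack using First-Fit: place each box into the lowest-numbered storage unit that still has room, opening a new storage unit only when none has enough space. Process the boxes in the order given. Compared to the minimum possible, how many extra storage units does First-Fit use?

0

First-Fit: [48,11] [56] [53,22] [50] [44] → 5 storage units.
5 boxes exceed 37.5 ft³ (half the capacity), and no two of those can share a storage unit, so at least 5 storage units are needed.
So 5 is already optimal.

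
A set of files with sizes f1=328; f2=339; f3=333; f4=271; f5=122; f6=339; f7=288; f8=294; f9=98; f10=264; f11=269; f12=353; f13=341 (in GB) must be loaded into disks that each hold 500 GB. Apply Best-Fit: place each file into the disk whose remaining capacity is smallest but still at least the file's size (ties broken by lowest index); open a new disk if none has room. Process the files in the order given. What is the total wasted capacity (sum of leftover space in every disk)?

1861

f1 (328 GB) → disk 1 (remaining 172 GB)
f2 (339 GB) → disk 2 (remaining 161 GB)
f3 (333 GB) → disk 3 (remaining 167 GB)
f4 (271 GB) → disk 4 (remaining 229 GB)
f5 (122 GB) → disk 2 (remaining 39 GB)
f6 (339 GB) → disk 5 (remaining 161 GB)
f7 (288 GB) → disk 6 (remaining 212 GB)
f8 (294 GB) → disk 7 (remaining 206 GB)
f9 (98 GB) → disk 5 (remaining 63 GB)
f10 (264 GB) → disk 8 (remaining 236 GB)
f11 (269 GB) → disk 9 (remaining 231 GB)
f12 (353 GB) → disk 10 (remaining 147 GB)
f13 (341 GB) → disk 11 (remaining 159 GB)
11 disks × 500 GB = 5500 GB; used 3639 GB; unused 1861 GB.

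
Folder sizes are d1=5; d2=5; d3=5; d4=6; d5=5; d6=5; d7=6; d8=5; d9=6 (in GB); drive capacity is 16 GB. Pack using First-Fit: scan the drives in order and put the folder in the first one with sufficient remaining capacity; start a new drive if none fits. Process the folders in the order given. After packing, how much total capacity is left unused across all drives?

16

Put d1 (5 GB) in drive 1; 11 GB remain.
Put d2 (5 GB) in drive 1; 6 GB remain.
Put d3 (5 GB) in drive 1; 1 GB remain.
Put d4 (6 GB) in drive 2; 10 GB remain.
Put d5 (5 GB) in drive 2; 5 GB remain.
Put d6 (5 GB) in drive 2; 0 GB remain.
Put d7 (6 GB) in drive 3; 10 GB remain.
Put d8 (5 GB) in drive 3; 5 GB remain.
Put d9 (6 GB) in drive 4; 10 GB remain.
4 drives × 16 GB = 64 GB; used 48 GB; unused 16 GB.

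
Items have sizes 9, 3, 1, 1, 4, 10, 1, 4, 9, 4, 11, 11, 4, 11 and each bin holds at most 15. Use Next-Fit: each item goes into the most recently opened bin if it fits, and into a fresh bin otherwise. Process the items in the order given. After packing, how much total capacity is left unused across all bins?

7

bin 1: place 9, 6 left
bin 1: place 3, 3 left
bin 1: place 1, 2 left
bin 1: place 1, 1 left
bin 2: place 4, 11 left
bin 2: place 10, 1 left
bin 2: place 1, 0 left
bin 3: place 4, 11 left
bin 3: place 9, 2 left
bin 4: place 4, 11 left
bin 4: place 11, 0 left
bin 5: place 11, 4 left
bin 5: place 4, 0 left
bin 6: place 11, 4 left
6 bins × 15 = 90; used 83; unused 7.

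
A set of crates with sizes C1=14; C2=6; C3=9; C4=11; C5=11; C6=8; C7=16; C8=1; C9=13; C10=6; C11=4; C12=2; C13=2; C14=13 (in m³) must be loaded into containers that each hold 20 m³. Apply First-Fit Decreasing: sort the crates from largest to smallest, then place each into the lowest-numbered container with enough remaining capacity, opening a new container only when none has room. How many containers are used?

Sorted descending: 16, 14, 13, 13, 11, 11, 9, 8, 6, 6, 4, 2, 2, 1.
Put 16 m³ in container 1; 4 m³ remain.
Put 14 m³ in container 2; 6 m³ remain.
Put 13 m³ in container 3; 7 m³ remain.
Put 13 m³ in container 4; 7 m³ remain.
Put 11 m³ in container 5; 9 m³ remain.
Put 11 m³ in container 6; 9 m³ remain.
Put 9 m³ in container 5; 0 m³ remain.
Put 8 m³ in container 6; 1 m³ remain.
Put 6 m³ in container 2; 0 m³ remain.
Put 6 m³ in container 3; 1 m³ remain.
Put 4 m³ in container 1; 0 m³ remain.
Put 2 m³ in container 4; 5 m³ remain.
Put 2 m³ in container 4; 3 m³ remain.
Put 1 m³ in container 3; 0 m³ remain.

6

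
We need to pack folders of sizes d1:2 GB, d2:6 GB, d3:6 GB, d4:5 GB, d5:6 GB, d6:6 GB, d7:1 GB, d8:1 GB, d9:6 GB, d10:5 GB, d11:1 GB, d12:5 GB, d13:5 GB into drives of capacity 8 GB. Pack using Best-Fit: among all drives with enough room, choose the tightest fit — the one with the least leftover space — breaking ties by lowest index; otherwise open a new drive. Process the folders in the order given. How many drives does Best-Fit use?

9

d1 (2 GB) → drive 1 (remaining 6 GB)
d2 (6 GB) → drive 1 (remaining 0 GB)
d3 (6 GB) → drive 2 (remaining 2 GB)
d4 (5 GB) → drive 3 (remaining 3 GB)
d5 (6 GB) → drive 4 (remaining 2 GB)
d6 (6 GB) → drive 5 (remaining 2 GB)
d7 (1 GB) → drive 2 (remaining 1 GB)
d8 (1 GB) → drive 2 (remaining 0 GB)
d9 (6 GB) → drive 6 (remaining 2 GB)
d10 (5 GB) → drive 7 (remaining 3 GB)
d11 (1 GB) → drive 4 (remaining 1 GB)
d12 (5 GB) → drive 8 (remaining 3 GB)
d13 (5 GB) → drive 9 (remaining 3 GB)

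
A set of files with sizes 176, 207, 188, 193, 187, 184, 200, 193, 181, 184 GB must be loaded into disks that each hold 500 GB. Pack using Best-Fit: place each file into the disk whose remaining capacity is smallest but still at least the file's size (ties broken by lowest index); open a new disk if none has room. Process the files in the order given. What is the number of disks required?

5

176 GB → disk 1 (remaining 324 GB)
207 GB → disk 1 (remaining 117 GB)
188 GB → disk 2 (remaining 312 GB)
193 GB → disk 2 (remaining 119 GB)
187 GB → disk 3 (remaining 313 GB)
184 GB → disk 3 (remaining 129 GB)
200 GB → disk 4 (remaining 300 GB)
193 GB → disk 4 (remaining 107 GB)
181 GB → disk 5 (remaining 319 GB)
184 GB → disk 5 (remaining 135 GB)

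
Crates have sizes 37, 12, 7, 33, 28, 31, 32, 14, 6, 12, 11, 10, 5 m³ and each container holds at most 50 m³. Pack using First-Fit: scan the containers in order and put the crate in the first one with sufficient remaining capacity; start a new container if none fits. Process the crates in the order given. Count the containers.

Put 37 m³ in container 1; 13 m³ remain.
Put 12 m³ in container 1; 1 m³ remain.
Put 7 m³ in container 2; 43 m³ remain.
Put 33 m³ in container 2; 10 m³ remain.
Put 28 m³ in container 3; 22 m³ remain.
Put 31 m³ in container 4; 19 m³ remain.
Put 32 m³ in container 5; 18 m³ remain.
Put 14 m³ in container 3; 8 m³ remain.
Put 6 m³ in container 2; 4 m³ remain.
Put 12 m³ in container 4; 7 m³ remain.
Put 11 m³ in container 5; 7 m³ remain.
Put 10 m³ in container 6; 40 m³ remain.
Put 5 m³ in container 3; 3 m³ remain.

6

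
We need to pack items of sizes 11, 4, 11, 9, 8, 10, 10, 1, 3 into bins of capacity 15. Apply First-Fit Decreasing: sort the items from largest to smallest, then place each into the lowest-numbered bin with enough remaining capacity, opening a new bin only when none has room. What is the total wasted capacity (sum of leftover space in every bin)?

23

Sorted descending: 11, 11, 10, 10, 9, 8, 4, 3, 1.
bin 1: place 11, 4 left
bin 2: place 11, 4 left
bin 3: place 10, 5 left
bin 4: place 10, 5 left
bin 5: place 9, 6 left
bin 6: place 8, 7 left
bin 1: place 4, 0 left
bin 2: place 3, 1 left
bin 2: place 1, 0 left
6 bins × 15 = 90; used 67; unused 23.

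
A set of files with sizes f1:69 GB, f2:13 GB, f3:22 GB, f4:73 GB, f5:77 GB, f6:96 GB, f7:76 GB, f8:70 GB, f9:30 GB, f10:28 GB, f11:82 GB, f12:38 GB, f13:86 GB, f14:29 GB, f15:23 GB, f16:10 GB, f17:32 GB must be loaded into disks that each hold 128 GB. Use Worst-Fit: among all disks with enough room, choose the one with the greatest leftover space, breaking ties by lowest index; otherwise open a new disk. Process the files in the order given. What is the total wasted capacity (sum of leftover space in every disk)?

170

Put f1 (69 GB) in disk 1; 59 GB remain.
Put f2 (13 GB) in disk 1; 46 GB remain.
Put f3 (22 GB) in disk 1; 24 GB remain.
Put f4 (73 GB) in disk 2; 55 GB remain.
Put f5 (77 GB) in disk 3; 51 GB remain.
Put f6 (96 GB) in disk 4; 32 GB remain.
Put f7 (76 GB) in disk 5; 52 GB remain.
Put f8 (70 GB) in disk 6; 58 GB remain.
Put f9 (30 GB) in disk 6; 28 GB remain.
Put f10 (28 GB) in disk 2; 27 GB remain.
Put f11 (82 GB) in disk 7; 46 GB remain.
Put f12 (38 GB) in disk 5; 14 GB remain.
Put f13 (86 GB) in disk 8; 42 GB remain.
Put f14 (29 GB) in disk 3; 22 GB remain.
Put f15 (23 GB) in disk 7; 23 GB remain.
Put f16 (10 GB) in disk 8; 32 GB remain.
Put f17 (32 GB) in disk 4; 0 GB remain.
8 disks × 128 GB = 1024 GB; used 854 GB; unused 170 GB.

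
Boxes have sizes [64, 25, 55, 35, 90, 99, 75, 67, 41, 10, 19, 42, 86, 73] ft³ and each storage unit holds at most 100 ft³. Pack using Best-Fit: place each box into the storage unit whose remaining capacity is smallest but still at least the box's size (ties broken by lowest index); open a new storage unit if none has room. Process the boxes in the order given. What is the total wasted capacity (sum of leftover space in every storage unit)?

storage unit 1: place 64 ft³, 36 ft³ left
storage unit 1: place 25 ft³, 11 ft³ left
storage unit 2: place 55 ft³, 45 ft³ left
storage unit 2: place 35 ft³, 10 ft³ left
storage unit 3: place 90 ft³, 10 ft³ left
storage unit 4: place 99 ft³, 1 ft³ left
storage unit 5: place 75 ft³, 25 ft³ left
storage unit 6: place 67 ft³, 33 ft³ left
storage unit 7: place 41 ft³, 59 ft³ left
storage unit 2: place 10 ft³, 0 ft³ left
storage unit 5: place 19 ft³, 6 ft³ left
storage unit 7: place 42 ft³, 17 ft³ left
storage unit 8: place 86 ft³, 14 ft³ left
storage unit 9: place 73 ft³, 27 ft³ left
9 storage units × 100 ft³ = 900 ft³; used 781 ft³; unused 119 ft³.

119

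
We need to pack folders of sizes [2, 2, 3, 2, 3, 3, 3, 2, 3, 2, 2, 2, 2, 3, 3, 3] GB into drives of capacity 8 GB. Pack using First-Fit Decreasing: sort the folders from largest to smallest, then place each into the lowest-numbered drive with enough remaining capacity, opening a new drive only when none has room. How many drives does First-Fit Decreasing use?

5

Sorted descending: 3, 3, 3, 3, 3, 3, 3, 3, 2, 2, 2, 2, 2, 2, 2, 2.
drive 1: place 3 GB, 5 GB left
drive 1: place 3 GB, 2 GB left
drive 2: place 3 GB, 5 GB left
drive 2: place 3 GB, 2 GB left
drive 3: place 3 GB, 5 GB left
drive 3: place 3 GB, 2 GB left
drive 4: place 3 GB, 5 GB left
drive 4: place 3 GB, 2 GB left
drive 1: place 2 GB, 0 GB left
drive 2: place 2 GB, 0 GB left
drive 3: place 2 GB, 0 GB left
drive 4: place 2 GB, 0 GB left
drive 5: place 2 GB, 6 GB left
drive 5: place 2 GB, 4 GB left
drive 5: place 2 GB, 2 GB left
drive 5: place 2 GB, 0 GB left
Final drives: [3,3,2] [3,3,2] [3,3,2] [3,3,2] [2,2,2,2].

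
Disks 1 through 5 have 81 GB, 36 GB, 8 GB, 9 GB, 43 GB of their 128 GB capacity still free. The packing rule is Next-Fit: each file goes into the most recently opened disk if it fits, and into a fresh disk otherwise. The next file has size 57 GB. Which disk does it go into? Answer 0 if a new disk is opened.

0

Next-Fit only looks at disk 5, which has 43 GB free.
57 GB does not fit, so a new disk is opened.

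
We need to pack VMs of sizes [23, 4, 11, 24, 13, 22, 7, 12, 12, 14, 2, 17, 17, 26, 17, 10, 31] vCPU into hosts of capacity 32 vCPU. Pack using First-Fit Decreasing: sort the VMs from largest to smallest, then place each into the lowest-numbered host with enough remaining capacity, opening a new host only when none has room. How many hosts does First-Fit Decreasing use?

Sorted descending: 31, 26, 24, 23, 22, 17, 17, 17, 14, 13, 12, 12, 11, 10, 7, 4, 2.
Put 31 vCPU in host 1; 1 vCPU remain.
Put 26 vCPU in host 2; 6 vCPU remain.
Put 24 vCPU in host 3; 8 vCPU remain.
Put 23 vCPU in host 4; 9 vCPU remain.
Put 22 vCPU in host 5; 10 vCPU remain.
Put 17 vCPU in host 6; 15 vCPU remain.
Put 17 vCPU in host 7; 15 vCPU remain.
Put 17 vCPU in host 8; 15 vCPU remain.
Put 14 vCPU in host 6; 1 vCPU remain.
Put 13 vCPU in host 7; 2 vCPU remain.
Put 12 vCPU in host 8; 3 vCPU remain.
Put 12 vCPU in host 9; 20 vCPU remain.
Put 11 vCPU in host 9; 9 vCPU remain.
Put 10 vCPU in host 5; 0 vCPU remain.
Put 7 vCPU in host 3; 1 vCPU remain.
Put 4 vCPU in host 2; 2 vCPU remain.
Put 2 vCPU in host 2; 0 vCPU remain.

9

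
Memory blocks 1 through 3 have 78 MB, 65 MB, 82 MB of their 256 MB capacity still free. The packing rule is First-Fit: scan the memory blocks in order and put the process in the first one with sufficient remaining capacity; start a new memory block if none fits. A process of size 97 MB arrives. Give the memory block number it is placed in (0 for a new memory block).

0

No memory block has ≥ 97 MB free, so a new memory block is opened.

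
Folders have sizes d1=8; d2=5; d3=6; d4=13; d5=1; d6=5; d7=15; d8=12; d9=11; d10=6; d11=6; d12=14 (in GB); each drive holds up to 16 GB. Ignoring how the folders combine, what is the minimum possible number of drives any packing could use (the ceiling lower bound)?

Total size = 8 + 5 + 6 + 13 + 1 + 5 + 15 + 12 + 11 + 6 + 6 + 14 = 102 GB.
⌈102 / 16⌉ = 7.

7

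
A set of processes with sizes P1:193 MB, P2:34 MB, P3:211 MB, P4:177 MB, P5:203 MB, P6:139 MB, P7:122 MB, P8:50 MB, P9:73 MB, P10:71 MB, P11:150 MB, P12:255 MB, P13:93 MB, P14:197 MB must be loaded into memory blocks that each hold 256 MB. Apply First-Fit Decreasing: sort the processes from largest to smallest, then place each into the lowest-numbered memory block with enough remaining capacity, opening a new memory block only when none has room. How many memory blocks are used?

9 memory blocks

Sorted descending: 255, 211, 203, 197, 193, 177, 150, 139, 122, 93, 73, 71, 50, 34.
255 MB → memory block 1 (remaining 1 MB)
211 MB → memory block 2 (remaining 45 MB)
203 MB → memory block 3 (remaining 53 MB)
197 MB → memory block 4 (remaining 59 MB)
193 MB → memory block 5 (remaining 63 MB)
177 MB → memory block 6 (remaining 79 MB)
150 MB → memory block 7 (remaining 106 MB)
139 MB → memory block 8 (remaining 117 MB)
122 MB → memory block 9 (remaining 134 MB)
93 MB → memory block 7 (remaining 13 MB)
73 MB → memory block 6 (remaining 6 MB)
71 MB → memory block 8 (remaining 46 MB)
50 MB → memory block 3 (remaining 3 MB)
34 MB → memory block 2 (remaining 11 MB)
Final memory blocks: [255] [211,34] [203,50] [197] [193] [177,73] [150,93] [139,71] [122].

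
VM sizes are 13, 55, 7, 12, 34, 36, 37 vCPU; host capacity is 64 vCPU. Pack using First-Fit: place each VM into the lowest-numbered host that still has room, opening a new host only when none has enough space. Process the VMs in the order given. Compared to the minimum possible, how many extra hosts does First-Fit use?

First-Fit: [13,7,12] [55] [34] [36] [37] → 5 hosts.
Total size 194 vCPU; any packing needs at least ⌈194/64⌉ = 4 hosts.
An optimal packing achieves that bound: [55,7] [37,13,12] [36] [34] → 4 hosts.
Excess: 5 − 4 = 1.

1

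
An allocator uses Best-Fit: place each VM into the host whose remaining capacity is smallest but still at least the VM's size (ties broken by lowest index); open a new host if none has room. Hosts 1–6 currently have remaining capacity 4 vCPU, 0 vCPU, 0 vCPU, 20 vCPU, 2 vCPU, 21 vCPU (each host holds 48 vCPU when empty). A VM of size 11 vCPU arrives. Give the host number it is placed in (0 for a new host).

4

Hosts with room: host 4 (20 vCPU), host 6 (21 vCPU).
Tightest fit is host 4 with 20 vCPU free.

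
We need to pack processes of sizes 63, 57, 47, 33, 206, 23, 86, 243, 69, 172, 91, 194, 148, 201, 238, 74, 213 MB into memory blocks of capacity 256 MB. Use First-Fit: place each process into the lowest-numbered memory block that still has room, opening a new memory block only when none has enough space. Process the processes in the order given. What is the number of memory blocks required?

memory block 1: place 63 MB, 193 MB left
memory block 1: place 57 MB, 136 MB left
memory block 1: place 47 MB, 89 MB left
memory block 1: place 33 MB, 56 MB left
memory block 2: place 206 MB, 50 MB left
memory block 1: place 23 MB, 33 MB left
memory block 3: place 86 MB, 170 MB left
memory block 4: place 243 MB, 13 MB left
memory block 3: place 69 MB, 101 MB left
memory block 5: place 172 MB, 84 MB left
memory block 3: place 91 MB, 10 MB left
memory block 6: place 194 MB, 62 MB left
memory block 7: place 148 MB, 108 MB left
memory block 8: place 201 MB, 55 MB left
memory block 9: place 238 MB, 18 MB left
memory block 5: place 74 MB, 10 MB left
memory block 10: place 213 MB, 43 MB left

10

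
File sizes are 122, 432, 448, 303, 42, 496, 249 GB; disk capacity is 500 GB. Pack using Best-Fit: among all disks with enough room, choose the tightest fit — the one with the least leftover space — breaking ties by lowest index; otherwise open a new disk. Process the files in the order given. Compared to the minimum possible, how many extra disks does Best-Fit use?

Best-Fit: [122,303] [432] [448,42] [496] [249] → 5 disks.
Total size 2092 GB; any packing needs at least ⌈2092/500⌉ = 5 disks.
So 5 is already optimal.

0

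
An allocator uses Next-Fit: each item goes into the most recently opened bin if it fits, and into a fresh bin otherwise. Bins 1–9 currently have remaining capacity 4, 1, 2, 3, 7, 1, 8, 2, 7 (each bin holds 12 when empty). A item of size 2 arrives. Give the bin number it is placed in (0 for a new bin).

Next-Fit only looks at bin 9, which has 7 free.
2 fits there.

9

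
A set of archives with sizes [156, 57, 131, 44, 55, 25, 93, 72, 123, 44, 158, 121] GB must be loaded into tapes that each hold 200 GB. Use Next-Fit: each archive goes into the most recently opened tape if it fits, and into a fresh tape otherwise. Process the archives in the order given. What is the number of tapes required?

7

Put 156 GB in tape 1; 44 GB remain.
Put 57 GB in tape 2; 143 GB remain.
Put 131 GB in tape 2; 12 GB remain.
Put 44 GB in tape 3; 156 GB remain.
Put 55 GB in tape 3; 101 GB remain.
Put 25 GB in tape 3; 76 GB remain.
Put 93 GB in tape 4; 107 GB remain.
Put 72 GB in tape 4; 35 GB remain.
Put 123 GB in tape 5; 77 GB remain.
Put 44 GB in tape 5; 33 GB remain.
Put 158 GB in tape 6; 42 GB remain.
Put 121 GB in tape 7; 79 GB remain.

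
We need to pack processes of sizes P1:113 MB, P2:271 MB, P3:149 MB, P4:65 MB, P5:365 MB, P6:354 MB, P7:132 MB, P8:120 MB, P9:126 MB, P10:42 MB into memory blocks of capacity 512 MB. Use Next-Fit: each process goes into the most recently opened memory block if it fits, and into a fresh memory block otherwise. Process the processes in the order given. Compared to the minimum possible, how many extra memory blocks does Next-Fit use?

1

Next-Fit: [113,271] [149,65] [365] [354,132] [120,126,42] → 5 memory blocks.
Total size 1737 MB; any packing needs at least ⌈1737/512⌉ = 4 memory blocks.
An optimal packing achieves that bound: [365,132] [354,149] [271,126,113] [120,65,42] → 4 memory blocks.
Excess: 5 − 4 = 1.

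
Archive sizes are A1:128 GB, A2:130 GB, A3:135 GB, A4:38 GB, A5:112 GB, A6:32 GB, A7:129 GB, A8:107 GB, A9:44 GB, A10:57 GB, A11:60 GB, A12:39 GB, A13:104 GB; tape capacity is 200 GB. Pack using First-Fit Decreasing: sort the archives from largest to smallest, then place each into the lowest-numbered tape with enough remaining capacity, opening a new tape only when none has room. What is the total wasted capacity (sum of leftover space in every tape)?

Sorted descending: 135, 130, 129, 128, 112, 107, 104, 60, 57, 44, 39, 38, 32.
135 GB → tape 1 (remaining 65 GB)
130 GB → tape 2 (remaining 70 GB)
129 GB → tape 3 (remaining 71 GB)
128 GB → tape 4 (remaining 72 GB)
112 GB → tape 5 (remaining 88 GB)
107 GB → tape 6 (remaining 93 GB)
104 GB → tape 7 (remaining 96 GB)
60 GB → tape 1 (remaining 5 GB)
57 GB → tape 2 (remaining 13 GB)
44 GB → tape 3 (remaining 27 GB)
39 GB → tape 4 (remaining 33 GB)
38 GB → tape 5 (remaining 50 GB)
32 GB → tape 4 (remaining 1 GB)
7 tapes × 200 GB = 1400 GB; used 1115 GB; unused 285 GB.

285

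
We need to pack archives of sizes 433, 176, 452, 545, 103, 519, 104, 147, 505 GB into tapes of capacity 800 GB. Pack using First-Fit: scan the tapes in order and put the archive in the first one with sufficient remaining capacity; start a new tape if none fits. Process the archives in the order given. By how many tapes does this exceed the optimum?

0

First-Fit: [433,176,103] [452,104,147] [545] [519] [505] → 5 tapes.
5 archives exceed 400 GB (half the capacity), and no two of those can share a tape, so at least 5 tapes are needed.
So 5 is already optimal.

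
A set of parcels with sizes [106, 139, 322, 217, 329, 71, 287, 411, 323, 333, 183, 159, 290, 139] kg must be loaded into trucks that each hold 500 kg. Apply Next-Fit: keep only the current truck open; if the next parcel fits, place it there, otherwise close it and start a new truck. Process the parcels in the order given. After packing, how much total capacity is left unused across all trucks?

Put 106 kg in truck 1; 394 kg remain.
Put 139 kg in truck 1; 255 kg remain.
Put 322 kg in truck 2; 178 kg remain.
Put 217 kg in truck 3; 283 kg remain.
Put 329 kg in truck 4; 171 kg remain.
Put 71 kg in truck 4; 100 kg remain.
Put 287 kg in truck 5; 213 kg remain.
Put 411 kg in truck 6; 89 kg remain.
Put 323 kg in truck 7; 177 kg remain.
Put 333 kg in truck 8; 167 kg remain.
Put 183 kg in truck 9; 317 kg remain.
Put 159 kg in truck 9; 158 kg remain.
Put 290 kg in truck 10; 210 kg remain.
Put 139 kg in truck 10; 71 kg remain.
10 trucks × 500 kg = 5000 kg; used 3309 kg; unused 1691 kg.

1691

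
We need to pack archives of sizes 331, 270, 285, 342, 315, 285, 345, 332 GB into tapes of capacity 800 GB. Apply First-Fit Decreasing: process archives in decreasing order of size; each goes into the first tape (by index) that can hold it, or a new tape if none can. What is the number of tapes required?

4

Sorted descending: 345, 342, 332, 331, 315, 285, 285, 270.
tape 1: place 345 GB, 455 GB left
tape 1: place 342 GB, 113 GB left
tape 2: place 332 GB, 468 GB left
tape 2: place 331 GB, 137 GB left
tape 3: place 315 GB, 485 GB left
tape 3: place 285 GB, 200 GB left
tape 4: place 285 GB, 515 GB left
tape 4: place 270 GB, 245 GB left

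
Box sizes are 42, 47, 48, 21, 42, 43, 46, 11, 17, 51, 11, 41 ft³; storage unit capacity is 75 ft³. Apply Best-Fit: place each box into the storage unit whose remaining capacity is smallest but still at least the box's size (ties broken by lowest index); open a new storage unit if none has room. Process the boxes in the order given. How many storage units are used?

storage unit 1: place 42 ft³, 33 ft³ left
storage unit 2: place 47 ft³, 28 ft³ left
storage unit 3: place 48 ft³, 27 ft³ left
storage unit 3: place 21 ft³, 6 ft³ left
storage unit 4: place 42 ft³, 33 ft³ left
storage unit 5: place 43 ft³, 32 ft³ left
storage unit 6: place 46 ft³, 29 ft³ left
storage unit 2: place 11 ft³, 17 ft³ left
storage unit 2: place 17 ft³, 0 ft³ left
storage unit 7: place 51 ft³, 24 ft³ left
storage unit 7: place 11 ft³, 13 ft³ left
storage unit 8: place 41 ft³, 34 ft³ left
Final storage units: [42] [47,11,17] [48,21] [42] [43] [46] [51,11] [41].

8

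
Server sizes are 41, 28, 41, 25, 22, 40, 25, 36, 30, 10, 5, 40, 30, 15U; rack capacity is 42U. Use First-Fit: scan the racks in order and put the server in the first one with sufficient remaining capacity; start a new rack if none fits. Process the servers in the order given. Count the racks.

rack 1: place 41U, 1U left
rack 2: place 28U, 14U left
rack 3: place 41U, 1U left
rack 4: place 25U, 17U left
rack 5: place 22U, 20U left
rack 6: place 40U, 2U left
rack 7: place 25U, 17U left
rack 8: place 36U, 6U left
rack 9: place 30U, 12U left
rack 2: place 10U, 4U left
rack 4: place 5U, 12U left
rack 10: place 40U, 2U left
rack 11: place 30U, 12U left
rack 5: place 15U, 5U left
Final racks: [41] [28,10] [41] [25,5] [22,15] [40] [25] [36] [30] [40] [30].

11 racks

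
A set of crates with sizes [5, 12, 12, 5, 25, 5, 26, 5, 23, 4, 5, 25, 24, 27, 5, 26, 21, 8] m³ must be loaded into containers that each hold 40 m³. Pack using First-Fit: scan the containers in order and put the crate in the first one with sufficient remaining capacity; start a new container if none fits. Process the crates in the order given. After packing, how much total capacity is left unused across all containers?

container 1: place 5 m³, 35 m³ left
container 1: place 12 m³, 23 m³ left
container 1: place 12 m³, 11 m³ left
container 1: place 5 m³, 6 m³ left
container 2: place 25 m³, 15 m³ left
container 1: place 5 m³, 1 m³ left
container 3: place 26 m³, 14 m³ left
container 2: place 5 m³, 10 m³ left
container 4: place 23 m³, 17 m³ left
container 2: place 4 m³, 6 m³ left
container 2: place 5 m³, 1 m³ left
container 5: place 25 m³, 15 m³ left
container 6: place 24 m³, 16 m³ left
container 7: place 27 m³, 13 m³ left
container 3: place 5 m³, 9 m³ left
container 8: place 26 m³, 14 m³ left
container 9: place 21 m³, 19 m³ left
container 3: place 8 m³, 1 m³ left
9 containers × 40 m³ = 360 m³; used 263 m³; unused 97 m³.

97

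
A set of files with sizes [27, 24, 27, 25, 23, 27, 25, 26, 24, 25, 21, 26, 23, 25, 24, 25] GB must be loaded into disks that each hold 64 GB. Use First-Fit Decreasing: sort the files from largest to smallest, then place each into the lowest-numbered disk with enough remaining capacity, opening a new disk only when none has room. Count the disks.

8 disks

Sorted descending: 27, 27, 27, 26, 26, 25, 25, 25, 25, 25, 24, 24, 24, 23, 23, 21.
Put 27 GB in disk 1; 37 GB remain.
Put 27 GB in disk 1; 10 GB remain.
Put 27 GB in disk 2; 37 GB remain.
Put 26 GB in disk 2; 11 GB remain.
Put 26 GB in disk 3; 38 GB remain.
Put 25 GB in disk 3; 13 GB remain.
Put 25 GB in disk 4; 39 GB remain.
Put 25 GB in disk 4; 14 GB remain.
Put 25 GB in disk 5; 39 GB remain.
Put 25 GB in disk 5; 14 GB remain.
Put 24 GB in disk 6; 40 GB remain.
Put 24 GB in disk 6; 16 GB remain.
Put 24 GB in disk 7; 40 GB remain.
Put 23 GB in disk 7; 17 GB remain.
Put 23 GB in disk 8; 41 GB remain.
Put 21 GB in disk 8; 20 GB remain.
Final disks: [27,27] [27,26] [26,25] [25,25] [25,25] [24,24] [24,23] [23,21].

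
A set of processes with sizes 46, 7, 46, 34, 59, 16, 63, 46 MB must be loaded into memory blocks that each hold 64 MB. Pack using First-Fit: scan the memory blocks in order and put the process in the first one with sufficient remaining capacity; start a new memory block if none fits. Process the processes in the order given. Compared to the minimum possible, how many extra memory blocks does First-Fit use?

First-Fit: [46,7] [46,16] [34] [59] [63] [46] → 6 memory blocks.
6 processes exceed 32 MB (half the capacity), and no two of those can share a memory block, so at least 6 memory blocks are needed.
So 6 is already optimal.

0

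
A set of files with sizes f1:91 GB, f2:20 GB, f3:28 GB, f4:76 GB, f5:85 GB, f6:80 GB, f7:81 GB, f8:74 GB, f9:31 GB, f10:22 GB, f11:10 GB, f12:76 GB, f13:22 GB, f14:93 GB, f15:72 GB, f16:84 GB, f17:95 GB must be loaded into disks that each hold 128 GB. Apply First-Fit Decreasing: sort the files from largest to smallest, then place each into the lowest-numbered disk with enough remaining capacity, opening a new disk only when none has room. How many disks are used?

11

Sorted descending: 95, 93, 91, 85, 84, 81, 80, 76, 76, 74, 72, 31, 28, 22, 22, 20, 10.
Put 95 GB in disk 1; 33 GB remain.
Put 93 GB in disk 2; 35 GB remain.
Put 91 GB in disk 3; 37 GB remain.
Put 85 GB in disk 4; 43 GB remain.
Put 84 GB in disk 5; 44 GB remain.
Put 81 GB in disk 6; 47 GB remain.
Put 80 GB in disk 7; 48 GB remain.
Put 76 GB in disk 8; 52 GB remain.
Put 76 GB in disk 9; 52 GB remain.
Put 74 GB in disk 10; 54 GB remain.
Put 72 GB in disk 11; 56 GB remain.
Put 31 GB in disk 1; 2 GB remain.
Put 28 GB in disk 2; 7 GB remain.
Put 22 GB in disk 3; 15 GB remain.
Put 22 GB in disk 4; 21 GB remain.
Put 20 GB in disk 4; 1 GB remain.
Put 10 GB in disk 3; 5 GB remain.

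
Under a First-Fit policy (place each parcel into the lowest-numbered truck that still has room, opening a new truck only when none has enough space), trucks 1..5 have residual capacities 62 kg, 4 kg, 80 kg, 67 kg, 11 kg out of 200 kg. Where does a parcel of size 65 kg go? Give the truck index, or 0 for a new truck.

3

Trucks with room: truck 3 (80 kg), truck 4 (67 kg).
The first with room is truck 3.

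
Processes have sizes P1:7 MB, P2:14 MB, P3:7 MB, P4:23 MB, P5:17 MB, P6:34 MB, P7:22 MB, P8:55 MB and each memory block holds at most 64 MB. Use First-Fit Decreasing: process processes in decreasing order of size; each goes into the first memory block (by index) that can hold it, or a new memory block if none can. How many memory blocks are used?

Sorted descending: 55, 34, 23, 22, 17, 14, 7, 7.
Put 55 MB in memory block 1; 9 MB remain.
Put 34 MB in memory block 2; 30 MB remain.
Put 23 MB in memory block 2; 7 MB remain.
Put 22 MB in memory block 3; 42 MB remain.
Put 17 MB in memory block 3; 25 MB remain.
Put 14 MB in memory block 3; 11 MB remain.
Put 7 MB in memory block 1; 2 MB remain.
Put 7 MB in memory block 2; 0 MB remain.

3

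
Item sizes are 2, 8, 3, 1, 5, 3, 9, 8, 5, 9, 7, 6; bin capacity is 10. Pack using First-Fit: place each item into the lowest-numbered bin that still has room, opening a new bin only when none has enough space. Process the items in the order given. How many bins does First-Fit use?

8

bin 1: place 2, 8 left
bin 1: place 8, 0 left
bin 2: place 3, 7 left
bin 2: place 1, 6 left
bin 2: place 5, 1 left
bin 3: place 3, 7 left
bin 4: place 9, 1 left
bin 5: place 8, 2 left
bin 3: place 5, 2 left
bin 6: place 9, 1 left
bin 7: place 7, 3 left
bin 8: place 6, 4 left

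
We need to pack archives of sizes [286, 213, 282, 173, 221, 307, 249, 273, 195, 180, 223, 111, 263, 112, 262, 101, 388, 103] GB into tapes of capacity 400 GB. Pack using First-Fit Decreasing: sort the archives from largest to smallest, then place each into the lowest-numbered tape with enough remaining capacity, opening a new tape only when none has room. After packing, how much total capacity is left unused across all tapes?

858

Sorted descending: 388, 307, 286, 282, 273, 263, 262, 249, 223, 221, 213, 195, 180, 173, 112, 111, 103, 101.
388 GB → tape 1 (remaining 12 GB)
307 GB → tape 2 (remaining 93 GB)
286 GB → tape 3 (remaining 114 GB)
282 GB → tape 4 (remaining 118 GB)
273 GB → tape 5 (remaining 127 GB)
263 GB → tape 6 (remaining 137 GB)
262 GB → tape 7 (remaining 138 GB)
249 GB → tape 8 (remaining 151 GB)
223 GB → tape 9 (remaining 177 GB)
221 GB → tape 10 (remaining 179 GB)
213 GB → tape 11 (remaining 187 GB)
195 GB → tape 12 (remaining 205 GB)
180 GB → tape 11 (remaining 7 GB)
173 GB → tape 9 (remaining 4 GB)
112 GB → tape 3 (remaining 2 GB)
111 GB → tape 4 (remaining 7 GB)
103 GB → tape 5 (remaining 24 GB)
101 GB → tape 6 (remaining 36 GB)
12 tapes × 400 GB = 4800 GB; used 3942 GB; unused 858 GB.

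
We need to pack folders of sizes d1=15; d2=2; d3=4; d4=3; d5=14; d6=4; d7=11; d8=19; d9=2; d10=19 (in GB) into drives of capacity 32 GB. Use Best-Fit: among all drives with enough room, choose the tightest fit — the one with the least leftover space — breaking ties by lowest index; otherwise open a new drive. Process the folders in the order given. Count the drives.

4

Put d1 (15 GB) in drive 1; 17 GB remain.
Put d2 (2 GB) in drive 1; 15 GB remain.
Put d3 (4 GB) in drive 1; 11 GB remain.
Put d4 (3 GB) in drive 1; 8 GB remain.
Put d5 (14 GB) in drive 2; 18 GB remain.
Put d6 (4 GB) in drive 1; 4 GB remain.
Put d7 (11 GB) in drive 2; 7 GB remain.
Put d8 (19 GB) in drive 3; 13 GB remain.
Put d9 (2 GB) in drive 1; 2 GB remain.
Put d10 (19 GB) in drive 4; 13 GB remain.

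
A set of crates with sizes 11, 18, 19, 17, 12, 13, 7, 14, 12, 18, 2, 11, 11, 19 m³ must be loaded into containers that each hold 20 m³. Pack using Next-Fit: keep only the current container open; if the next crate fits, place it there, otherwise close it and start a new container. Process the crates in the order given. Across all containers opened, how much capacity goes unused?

11 m³ → container 1 (remaining 9 m³)
18 m³ → container 2 (remaining 2 m³)
19 m³ → container 3 (remaining 1 m³)
17 m³ → container 4 (remaining 3 m³)
12 m³ → container 5 (remaining 8 m³)
13 m³ → container 6 (remaining 7 m³)
7 m³ → container 6 (remaining 0 m³)
14 m³ → container 7 (remaining 6 m³)
12 m³ → container 8 (remaining 8 m³)
18 m³ → container 9 (remaining 2 m³)
2 m³ → container 9 (remaining 0 m³)
11 m³ → container 10 (remaining 9 m³)
11 m³ → container 11 (remaining 9 m³)
19 m³ → container 12 (remaining 1 m³)
12 containers × 20 m³ = 240 m³; used 184 m³; unused 56 m³.

56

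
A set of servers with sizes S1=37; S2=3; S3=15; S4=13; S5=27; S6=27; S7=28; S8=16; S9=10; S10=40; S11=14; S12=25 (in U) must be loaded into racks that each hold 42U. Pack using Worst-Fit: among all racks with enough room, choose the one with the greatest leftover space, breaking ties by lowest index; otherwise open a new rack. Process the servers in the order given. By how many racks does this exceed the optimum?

1

Worst-Fit: [37,3] [15,13] [27] [27] [28] [16,10,14] [40] [25] → 8 racks.
Total size 255U; any packing needs at least ⌈255/42⌉ = 7 racks.
An optimal packing achieves that bound: [40] [37,3] [28,14] [27,15] [27,13] [25,16] [10] → 7 racks.
Excess: 8 − 7 = 1.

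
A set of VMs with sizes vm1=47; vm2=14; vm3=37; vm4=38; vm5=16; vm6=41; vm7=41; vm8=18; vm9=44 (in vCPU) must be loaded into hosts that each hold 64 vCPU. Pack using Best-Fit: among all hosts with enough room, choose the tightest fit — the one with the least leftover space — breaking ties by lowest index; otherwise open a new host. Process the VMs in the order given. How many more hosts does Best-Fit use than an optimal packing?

Best-Fit: [47,14] [37] [38,16] [41,18] [41] [44] → 6 hosts.
6 VMs exceed 32 vCPU (half the capacity), and no two of those can share a host, so at least 6 hosts are needed.
So 6 is already optimal.

0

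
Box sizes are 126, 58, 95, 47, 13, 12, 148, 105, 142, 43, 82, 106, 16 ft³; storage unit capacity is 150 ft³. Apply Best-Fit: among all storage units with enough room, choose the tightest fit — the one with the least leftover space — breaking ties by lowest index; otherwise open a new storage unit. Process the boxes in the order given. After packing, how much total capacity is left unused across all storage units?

207

Put 126 ft³ in storage unit 1; 24 ft³ remain.
Put 58 ft³ in storage unit 2; 92 ft³ remain.
Put 95 ft³ in storage unit 3; 55 ft³ remain.
Put 47 ft³ in storage unit 3; 8 ft³ remain.
Put 13 ft³ in storage unit 1; 11 ft³ remain.
Put 12 ft³ in storage unit 2; 80 ft³ remain.
Put 148 ft³ in storage unit 4; 2 ft³ remain.
Put 105 ft³ in storage unit 5; 45 ft³ remain.
Put 142 ft³ in storage unit 6; 8 ft³ remain.
Put 43 ft³ in storage unit 5; 2 ft³ remain.
Put 82 ft³ in storage unit 7; 68 ft³ remain.
Put 106 ft³ in storage unit 8; 44 ft³ remain.
Put 16 ft³ in storage unit 8; 28 ft³ remain.
8 storage units × 150 ft³ = 1200 ft³; used 993 ft³; unused 207 ft³.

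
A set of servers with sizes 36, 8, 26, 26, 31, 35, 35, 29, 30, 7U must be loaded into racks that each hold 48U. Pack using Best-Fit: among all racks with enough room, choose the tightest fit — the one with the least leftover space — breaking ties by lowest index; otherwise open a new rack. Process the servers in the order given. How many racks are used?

8 racks

36U → rack 1 (remaining 12U)
8U → rack 1 (remaining 4U)
26U → rack 2 (remaining 22U)
26U → rack 3 (remaining 22U)
31U → rack 4 (remaining 17U)
35U → rack 5 (remaining 13U)
35U → rack 6 (remaining 13U)
29U → rack 7 (remaining 19U)
30U → rack 8 (remaining 18U)
7U → rack 5 (remaining 6U)
Final racks: [36,8] [26] [26] [31] [35,7] [35] [29] [30].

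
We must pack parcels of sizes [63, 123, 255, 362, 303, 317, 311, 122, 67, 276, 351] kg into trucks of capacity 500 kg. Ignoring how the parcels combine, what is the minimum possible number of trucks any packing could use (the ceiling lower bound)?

6

Total size = 63 + 123 + 255 + 362 + 303 + 317 + 311 + 122 + 67 + 276 + 351 = 2550 kg.
⌈2550 / 500⌉ = 6.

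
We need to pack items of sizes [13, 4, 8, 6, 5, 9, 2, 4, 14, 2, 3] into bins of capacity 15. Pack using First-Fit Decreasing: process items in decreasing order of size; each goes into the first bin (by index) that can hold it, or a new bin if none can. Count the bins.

Sorted descending: 14, 13, 9, 8, 6, 5, 4, 4, 3, 2, 2.
14 → bin 1 (remaining 1)
13 → bin 2 (remaining 2)
9 → bin 3 (remaining 6)
8 → bin 4 (remaining 7)
6 → bin 3 (remaining 0)
5 → bin 4 (remaining 2)
4 → bin 5 (remaining 11)
4 → bin 5 (remaining 7)
3 → bin 5 (remaining 4)
2 → bin 2 (remaining 0)
2 → bin 4 (remaining 0)
Final bins: [14] [13,2] [9,6] [8,5,2] [4,4,3].

5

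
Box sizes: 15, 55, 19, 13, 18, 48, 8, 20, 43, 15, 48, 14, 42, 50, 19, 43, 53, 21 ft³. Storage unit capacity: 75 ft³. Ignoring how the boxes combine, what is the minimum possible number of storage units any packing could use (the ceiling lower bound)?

8

Total size = 15 + 55 + 19 + 13 + 18 + 48 + 8 + 20 + 43 + 15 + 48 + 14 + 42 + 50 + 19 + 43 + 53 + 21 = 544 ft³.
⌈544 / 75⌉ = 8.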